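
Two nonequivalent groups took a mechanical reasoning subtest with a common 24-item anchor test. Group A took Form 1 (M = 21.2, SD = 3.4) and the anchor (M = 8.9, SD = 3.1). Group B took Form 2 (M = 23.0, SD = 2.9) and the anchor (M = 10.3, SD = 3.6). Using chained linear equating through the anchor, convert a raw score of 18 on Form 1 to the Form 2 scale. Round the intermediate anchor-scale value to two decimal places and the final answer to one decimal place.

Form 1 → anchor (Group A): v = (3.1/3.4)(18 − 21.2) + 8.9 = 5.98
anchor → Form 2 (Group B): y = (2.9/3.6)(5.98 − 10.3) + 23.0 = 19.5

19.5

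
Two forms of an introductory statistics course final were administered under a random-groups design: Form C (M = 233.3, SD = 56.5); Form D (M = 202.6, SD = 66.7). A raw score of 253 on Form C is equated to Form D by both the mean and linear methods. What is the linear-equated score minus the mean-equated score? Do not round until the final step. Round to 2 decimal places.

Mean-equated: 253 + (202.6 − 233.3) = 222.30
Linear-equated: (66.7/56.5)(253 − 233.3) + 202.6 = 225.856
Difference = 225.856 − 222.30 = 3.56

3.56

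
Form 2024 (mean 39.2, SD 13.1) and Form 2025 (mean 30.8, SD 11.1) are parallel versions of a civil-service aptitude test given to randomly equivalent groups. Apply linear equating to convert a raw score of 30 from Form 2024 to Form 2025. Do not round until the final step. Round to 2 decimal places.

23.00

Linear equating: y = (SD_Y/SD_X)(x − M_X) + M_Y
y = (11.1/13.1)(30 − 39.2) + 30.8
y = 0.847328 × -9.2 + 30.8 = -7.7954 + 30.8 = 23.00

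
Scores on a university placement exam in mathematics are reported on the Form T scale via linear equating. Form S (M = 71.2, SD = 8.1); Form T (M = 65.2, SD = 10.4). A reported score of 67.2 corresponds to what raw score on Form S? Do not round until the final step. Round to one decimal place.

72.8

Invert y = (SD_Y/SD_X)(x − M_X) + M_Y:
x = (SD_X/SD_Y)(y − M_Y) + M_X = (8.1/10.4)(67.2 − 65.2) + 71.2
x = 0.778846 × 2.000 + 71.2 = 72.8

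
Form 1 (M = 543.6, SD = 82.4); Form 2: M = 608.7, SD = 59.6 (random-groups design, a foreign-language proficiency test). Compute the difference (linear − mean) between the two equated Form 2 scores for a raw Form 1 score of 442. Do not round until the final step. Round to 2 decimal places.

Mean-equated: 442 + (608.7 − 543.6) = 507.10
Linear-equated: (59.6/82.4)(442 − 543.6) + 608.7 = 535.213
Difference = 535.213 − 507.10 = 28.11

28.11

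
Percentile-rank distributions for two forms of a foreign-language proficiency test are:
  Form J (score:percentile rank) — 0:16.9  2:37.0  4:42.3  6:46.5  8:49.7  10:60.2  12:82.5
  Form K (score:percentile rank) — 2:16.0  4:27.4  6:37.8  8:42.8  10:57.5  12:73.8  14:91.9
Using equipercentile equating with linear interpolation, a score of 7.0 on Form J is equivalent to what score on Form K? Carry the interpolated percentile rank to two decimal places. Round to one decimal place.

8.7

PR of 7.0 on Form J: 46.5 + (7.0 − 6)/(8 − 6) × (49.7 − 46.5) = 48.10
On Form K, PR 48.10 falls between score 8 (PR 42.8) and 10 (PR 57.5).
Interpolate: 8 + (48.10 − 42.8)/(57.5 − 42.8) × (10 − 8) = 8.7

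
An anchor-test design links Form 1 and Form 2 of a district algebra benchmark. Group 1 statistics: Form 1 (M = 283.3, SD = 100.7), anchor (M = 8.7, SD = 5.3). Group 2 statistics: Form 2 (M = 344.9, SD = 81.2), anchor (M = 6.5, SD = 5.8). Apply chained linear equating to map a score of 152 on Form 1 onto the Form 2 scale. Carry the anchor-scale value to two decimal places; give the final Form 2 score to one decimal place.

279.0

Form 1 → anchor (Group 1): v = (5.3/100.7)(152 − 283.3) + 8.7 = 1.79
anchor → Form 2 (Group 2): y = (81.2/5.8)(1.79 − 6.5) + 344.9 = 279.0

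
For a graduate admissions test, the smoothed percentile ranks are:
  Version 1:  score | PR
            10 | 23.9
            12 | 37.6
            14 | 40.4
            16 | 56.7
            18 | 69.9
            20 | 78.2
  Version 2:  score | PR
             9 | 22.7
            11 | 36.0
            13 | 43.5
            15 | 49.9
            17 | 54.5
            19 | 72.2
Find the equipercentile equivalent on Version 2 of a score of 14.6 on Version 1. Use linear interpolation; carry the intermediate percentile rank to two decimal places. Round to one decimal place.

PR of 14.6 on Version 1: 40.4 + (14.6 − 14)/(16 − 14) × (56.7 − 40.4) = 45.29
On Version 2, PR 45.29 falls between score 13 (PR 43.5) and 15 (PR 49.9).
Interpolate: 13 + (45.29 − 43.5)/(49.9 − 43.5) × (15 − 13) = 13.6

13.6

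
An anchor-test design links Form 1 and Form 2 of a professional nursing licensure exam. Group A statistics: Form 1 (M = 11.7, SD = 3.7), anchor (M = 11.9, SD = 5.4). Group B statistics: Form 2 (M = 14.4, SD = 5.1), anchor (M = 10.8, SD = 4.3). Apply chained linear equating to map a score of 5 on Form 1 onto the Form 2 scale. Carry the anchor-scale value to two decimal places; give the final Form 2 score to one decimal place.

Form 1 → anchor (Group A): v = (5.4/3.7)(5 − 11.7) + 11.9 = 2.12
anchor → Form 2 (Group B): y = (5.1/4.3)(2.12 − 10.8) + 14.4 = 4.1

4.1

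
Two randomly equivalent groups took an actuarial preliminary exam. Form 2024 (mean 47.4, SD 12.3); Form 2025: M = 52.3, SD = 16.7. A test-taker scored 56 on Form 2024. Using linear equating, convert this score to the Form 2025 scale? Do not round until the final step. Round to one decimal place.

Linear equating: y = (SD_Y/SD_X)(x − M_X) + M_Y
y = (16.7/12.3)(56 − 47.4) + 52.3
y = 1.357724 × 8.6 + 52.3 = 11.6764 + 52.3 = 64.0

64.0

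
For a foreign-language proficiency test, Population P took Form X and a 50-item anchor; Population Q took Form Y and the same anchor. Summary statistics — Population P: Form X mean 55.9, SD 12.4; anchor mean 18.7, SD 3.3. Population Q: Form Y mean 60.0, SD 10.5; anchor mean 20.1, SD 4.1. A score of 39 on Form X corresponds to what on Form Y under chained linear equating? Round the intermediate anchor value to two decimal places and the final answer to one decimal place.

44.9

Form X → anchor (Population P): v = (3.3/12.4)(39 − 55.9) + 18.7 = 14.20
anchor → Form Y (Population Q): y = (10.5/4.1)(14.20 − 20.1) + 60.0 = 44.9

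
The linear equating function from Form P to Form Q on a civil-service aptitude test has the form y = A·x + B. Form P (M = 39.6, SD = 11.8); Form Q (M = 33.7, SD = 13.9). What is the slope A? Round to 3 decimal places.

1.178

A = SD_Y / SD_X = 13.9 / 11.8 = 1.178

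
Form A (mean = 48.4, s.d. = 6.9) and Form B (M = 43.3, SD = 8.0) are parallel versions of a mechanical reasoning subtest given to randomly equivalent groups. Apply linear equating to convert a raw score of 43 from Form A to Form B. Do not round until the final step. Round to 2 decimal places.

Linear equating: y = (SD_Y/SD_X)(x − M_X) + M_Y
y = (8.0/6.9)(43 − 48.4) + 43.3
y = 1.159420 × -5.4 + 43.3 = -6.2609 + 43.3 = 37.04

37.04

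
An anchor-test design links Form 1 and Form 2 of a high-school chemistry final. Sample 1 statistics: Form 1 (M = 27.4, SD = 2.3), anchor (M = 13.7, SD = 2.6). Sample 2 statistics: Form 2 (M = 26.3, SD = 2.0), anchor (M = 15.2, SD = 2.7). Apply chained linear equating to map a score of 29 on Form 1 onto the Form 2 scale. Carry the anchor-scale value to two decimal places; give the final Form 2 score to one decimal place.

26.5

Form 1 → anchor (Sample 1): v = (2.6/2.3)(29 − 27.4) + 13.7 = 15.51
anchor → Form 2 (Sample 2): y = (2.0/2.7)(15.51 − 15.2) + 26.3 = 26.5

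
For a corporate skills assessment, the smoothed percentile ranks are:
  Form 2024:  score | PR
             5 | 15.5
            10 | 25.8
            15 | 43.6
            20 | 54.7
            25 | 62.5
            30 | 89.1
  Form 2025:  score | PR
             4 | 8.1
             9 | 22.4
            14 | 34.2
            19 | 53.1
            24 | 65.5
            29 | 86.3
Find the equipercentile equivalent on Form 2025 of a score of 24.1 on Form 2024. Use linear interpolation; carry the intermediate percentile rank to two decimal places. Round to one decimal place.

22.2

PR of 24.1 on Form 2024: 54.7 + (24.1 − 20)/(25 − 20) × (62.5 − 54.7) = 61.10
On Form 2025, PR 61.10 falls between score 19 (PR 53.1) and 24 (PR 65.5).
Interpolate: 19 + (61.10 − 53.1)/(65.5 − 53.1) × (24 − 19) = 22.2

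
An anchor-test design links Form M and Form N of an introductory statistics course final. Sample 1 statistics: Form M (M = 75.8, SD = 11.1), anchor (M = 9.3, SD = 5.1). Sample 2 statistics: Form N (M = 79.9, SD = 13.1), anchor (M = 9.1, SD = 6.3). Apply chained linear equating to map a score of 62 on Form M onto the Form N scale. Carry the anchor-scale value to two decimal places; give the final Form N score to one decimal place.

Form M → anchor (Sample 1): v = (5.1/11.1)(62 − 75.8) + 9.3 = 2.96
anchor → Form N (Sample 2): y = (13.1/6.3)(2.96 − 9.1) + 79.9 = 67.1

67.1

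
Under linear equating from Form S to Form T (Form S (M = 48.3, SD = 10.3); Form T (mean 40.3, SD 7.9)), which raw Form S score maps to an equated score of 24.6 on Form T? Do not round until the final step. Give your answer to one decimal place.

27.8

Invert y = (SD_Y/SD_X)(x − M_X) + M_Y:
x = (SD_X/SD_Y)(y − M_Y) + M_X = (10.3/7.9)(24.6 − 40.3) + 48.3
x = 1.303797 × -15.700 + 48.3 = 27.8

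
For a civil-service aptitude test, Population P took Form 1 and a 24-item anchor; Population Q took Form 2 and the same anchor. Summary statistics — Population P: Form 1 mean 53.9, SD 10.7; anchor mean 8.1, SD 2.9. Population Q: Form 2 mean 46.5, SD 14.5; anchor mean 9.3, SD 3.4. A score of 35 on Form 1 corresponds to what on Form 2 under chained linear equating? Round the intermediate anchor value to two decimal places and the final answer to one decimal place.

19.5

Form 1 → anchor (Population P): v = (2.9/10.7)(35 − 53.9) + 8.1 = 2.98
anchor → Form 2 (Population Q): y = (14.5/3.4)(2.98 − 9.3) + 46.5 = 19.5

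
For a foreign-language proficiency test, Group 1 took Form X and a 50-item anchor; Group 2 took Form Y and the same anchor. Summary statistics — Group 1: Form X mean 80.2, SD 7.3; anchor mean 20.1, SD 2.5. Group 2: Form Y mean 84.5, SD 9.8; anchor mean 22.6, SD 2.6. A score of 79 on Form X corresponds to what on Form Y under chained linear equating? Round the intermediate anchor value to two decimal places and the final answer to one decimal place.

73.5

Form X → anchor (Group 1): v = (2.5/7.3)(79 − 80.2) + 20.1 = 19.69
anchor → Form Y (Group 2): y = (9.8/2.6)(19.69 − 22.6) + 84.5 = 73.5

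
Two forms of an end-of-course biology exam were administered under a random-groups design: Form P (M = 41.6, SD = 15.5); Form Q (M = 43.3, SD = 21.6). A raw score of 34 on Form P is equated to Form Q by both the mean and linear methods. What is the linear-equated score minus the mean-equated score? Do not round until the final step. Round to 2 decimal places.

Mean-equated: 34 + (43.3 − 41.6) = 35.70
Linear-equated: (21.6/15.5)(34 − 41.6) + 43.3 = 32.709
Difference = 32.709 − 35.70 = -2.99

-2.99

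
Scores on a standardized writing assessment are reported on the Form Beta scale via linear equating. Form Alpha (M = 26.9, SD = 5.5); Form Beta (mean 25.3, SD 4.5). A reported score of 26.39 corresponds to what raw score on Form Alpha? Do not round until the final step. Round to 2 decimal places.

Invert y = (SD_Y/SD_X)(x − M_X) + M_Y:
x = (SD_X/SD_Y)(y − M_Y) + M_X = (5.5/4.5)(26.39 − 25.3) + 26.9
x = 1.222222 × 1.090 + 26.9 = 28.23

28.23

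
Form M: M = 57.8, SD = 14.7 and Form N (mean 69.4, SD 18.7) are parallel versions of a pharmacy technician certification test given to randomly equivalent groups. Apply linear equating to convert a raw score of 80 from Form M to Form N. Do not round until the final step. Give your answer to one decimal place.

97.6

Linear equating: y = (SD_Y/SD_X)(x − M_X) + M_Y
y = (18.7/14.7)(80 − 57.8) + 69.4
y = 1.272109 × 22.2 + 69.4 = 28.2408 + 69.4 = 97.6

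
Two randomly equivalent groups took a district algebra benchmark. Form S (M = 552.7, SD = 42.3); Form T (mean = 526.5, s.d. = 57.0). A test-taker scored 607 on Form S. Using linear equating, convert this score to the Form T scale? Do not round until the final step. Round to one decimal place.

Linear equating: y = (SD_Y/SD_X)(x − M_X) + M_Y
y = (57.0/42.3)(607 − 552.7) + 526.5
y = 1.347518 × 54.3 + 526.5 = 73.1702 + 526.5 = 599.7

599.7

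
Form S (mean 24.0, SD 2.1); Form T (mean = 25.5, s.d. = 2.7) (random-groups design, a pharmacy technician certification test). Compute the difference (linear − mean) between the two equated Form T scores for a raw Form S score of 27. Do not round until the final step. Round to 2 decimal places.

0.86

Mean-equated: 27 + (25.5 − 24.0) = 28.50
Linear-equated: (2.7/2.1)(27 − 24.0) + 25.5 = 29.357
Difference = 29.357 − 28.50 = 0.86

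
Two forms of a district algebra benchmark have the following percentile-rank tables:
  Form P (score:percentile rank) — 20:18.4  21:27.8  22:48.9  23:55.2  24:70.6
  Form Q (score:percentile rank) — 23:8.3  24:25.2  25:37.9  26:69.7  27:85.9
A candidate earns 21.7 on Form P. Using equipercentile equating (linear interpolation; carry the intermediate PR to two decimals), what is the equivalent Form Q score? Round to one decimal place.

PR of 21.7 on Form P: 27.8 + (21.7 − 21)/(22 − 21) × (48.9 − 27.8) = 42.57
On Form Q, PR 42.57 falls between score 25 (PR 37.9) and 26 (PR 69.7).
Interpolate: 25 + (42.57 − 37.9)/(69.7 − 37.9) × (26 − 25) = 25.1

25.1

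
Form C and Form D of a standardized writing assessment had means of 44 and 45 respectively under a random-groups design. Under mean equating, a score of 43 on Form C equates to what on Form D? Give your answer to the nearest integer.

Mean equating: y = x + (M_Y − M_X) = 43 + (45 − 44) = 44

44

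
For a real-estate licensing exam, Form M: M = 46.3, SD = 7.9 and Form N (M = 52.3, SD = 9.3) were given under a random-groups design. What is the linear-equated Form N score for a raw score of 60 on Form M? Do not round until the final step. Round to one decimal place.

68.4

Linear equating: y = (SD_Y/SD_X)(x − M_X) + M_Y
y = (9.3/7.9)(60 − 46.3) + 52.3
y = 1.177215 × 13.7 + 52.3 = 16.1278 + 52.3 = 68.4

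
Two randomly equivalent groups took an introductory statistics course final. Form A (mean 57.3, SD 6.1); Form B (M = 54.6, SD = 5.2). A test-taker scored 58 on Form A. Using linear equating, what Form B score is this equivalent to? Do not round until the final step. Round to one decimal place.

55.2

Linear equating: y = (SD_Y/SD_X)(x − M_X) + M_Y
y = (5.2/6.1)(58 − 57.3) + 54.6
y = 0.852459 × 0.7 + 54.6 = 0.5967 + 54.6 = 55.2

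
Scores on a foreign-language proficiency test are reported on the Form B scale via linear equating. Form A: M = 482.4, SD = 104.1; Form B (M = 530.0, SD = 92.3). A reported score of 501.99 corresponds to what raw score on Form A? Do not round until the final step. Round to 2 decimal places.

450.81

Invert y = (SD_Y/SD_X)(x − M_X) + M_Y:
x = (SD_X/SD_Y)(y − M_Y) + M_X = (104.1/92.3)(501.99 − 530.0) + 482.4
x = 1.127844 × -28.010 + 482.4 = 450.81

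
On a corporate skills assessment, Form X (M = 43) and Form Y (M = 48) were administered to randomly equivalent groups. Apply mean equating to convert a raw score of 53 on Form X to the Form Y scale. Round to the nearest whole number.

58

Mean equating: y = x + (M_Y − M_X) = 53 + (48 − 43) = 58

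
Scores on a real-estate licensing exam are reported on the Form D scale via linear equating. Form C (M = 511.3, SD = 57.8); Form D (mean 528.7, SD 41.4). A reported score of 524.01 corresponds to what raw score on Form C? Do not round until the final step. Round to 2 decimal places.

Invert y = (SD_Y/SD_X)(x − M_X) + M_Y:
x = (SD_X/SD_Y)(y − M_Y) + M_X = (57.8/41.4)(524.01 − 528.7) + 511.3
x = 1.396135 × -4.690 + 511.3 = 504.75

504.75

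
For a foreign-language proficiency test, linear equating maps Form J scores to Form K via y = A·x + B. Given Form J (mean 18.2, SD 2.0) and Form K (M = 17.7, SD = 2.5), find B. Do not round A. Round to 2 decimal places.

-5.05

A = SD_Y / SD_X = 2.5 / 2.0 = 1.250000
B = M_Y − A·M_X = 17.7 − 1.250000 × 18.2 = -5.05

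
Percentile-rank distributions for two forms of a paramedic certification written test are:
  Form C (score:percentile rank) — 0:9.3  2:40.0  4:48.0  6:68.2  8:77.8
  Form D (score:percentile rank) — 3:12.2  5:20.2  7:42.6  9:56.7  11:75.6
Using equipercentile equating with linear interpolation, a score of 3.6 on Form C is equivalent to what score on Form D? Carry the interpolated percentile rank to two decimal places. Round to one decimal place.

7.5

PR of 3.6 on Form C: 40.0 + (3.6 − 2)/(4 − 2) × (48.0 − 40.0) = 46.40
On Form D, PR 46.40 falls between score 7 (PR 42.6) and 9 (PR 56.7).
Interpolate: 7 + (46.40 − 42.6)/(56.7 − 42.6) × (9 − 7) = 7.5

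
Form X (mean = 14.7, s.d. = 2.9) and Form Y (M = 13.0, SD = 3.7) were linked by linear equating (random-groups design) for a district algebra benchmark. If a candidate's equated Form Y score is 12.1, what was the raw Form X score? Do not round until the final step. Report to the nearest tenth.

14.0

Invert y = (SD_Y/SD_X)(x − M_X) + M_Y:
x = (SD_X/SD_Y)(y − M_Y) + M_X = (2.9/3.7)(12.1 − 13.0) + 14.7
x = 0.783784 × -0.900 + 14.7 = 14.0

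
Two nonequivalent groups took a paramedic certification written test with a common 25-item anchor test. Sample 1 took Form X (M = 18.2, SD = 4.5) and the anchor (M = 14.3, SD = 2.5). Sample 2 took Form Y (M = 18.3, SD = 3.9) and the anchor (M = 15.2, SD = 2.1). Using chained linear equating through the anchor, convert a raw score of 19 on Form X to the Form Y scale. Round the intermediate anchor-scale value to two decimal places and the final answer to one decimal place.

17.4

Form X → anchor (Sample 1): v = (2.5/4.5)(19 − 18.2) + 14.3 = 14.74
anchor → Form Y (Sample 2): y = (3.9/2.1)(14.74 − 15.2) + 18.3 = 17.4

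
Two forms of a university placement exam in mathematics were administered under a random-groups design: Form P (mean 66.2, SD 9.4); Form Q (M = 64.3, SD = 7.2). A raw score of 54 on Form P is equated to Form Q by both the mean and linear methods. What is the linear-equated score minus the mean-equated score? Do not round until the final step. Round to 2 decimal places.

2.86

Mean-equated: 54 + (64.3 − 66.2) = 52.10
Linear-equated: (7.2/9.4)(54 − 66.2) + 64.3 = 54.955
Difference = 54.955 − 52.10 = 2.86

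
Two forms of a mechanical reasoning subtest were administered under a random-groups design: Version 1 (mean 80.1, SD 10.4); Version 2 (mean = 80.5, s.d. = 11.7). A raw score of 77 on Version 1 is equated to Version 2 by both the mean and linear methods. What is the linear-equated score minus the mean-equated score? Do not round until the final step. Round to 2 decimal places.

-0.39

Mean-equated: 77 + (80.5 − 80.1) = 77.40
Linear-equated: (11.7/10.4)(77 − 80.1) + 80.5 = 77.013
Difference = 77.013 − 77.40 = -0.39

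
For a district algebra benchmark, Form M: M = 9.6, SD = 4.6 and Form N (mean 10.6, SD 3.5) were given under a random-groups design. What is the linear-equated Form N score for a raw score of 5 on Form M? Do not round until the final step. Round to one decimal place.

Linear equating: y = (SD_Y/SD_X)(x − M_X) + M_Y
y = (3.5/4.6)(5 − 9.6) + 10.6
y = 0.760870 × -4.6 + 10.6 = -3.5000 + 10.6 = 7.1

7.1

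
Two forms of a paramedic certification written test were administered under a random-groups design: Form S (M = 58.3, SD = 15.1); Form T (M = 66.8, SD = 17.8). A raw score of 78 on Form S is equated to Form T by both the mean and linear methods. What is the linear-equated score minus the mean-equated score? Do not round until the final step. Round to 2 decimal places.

Mean-equated: 78 + (66.8 − 58.3) = 86.50
Linear-equated: (17.8/15.1)(78 − 58.3) + 66.8 = 90.023
Difference = 90.023 − 86.50 = 3.52

3.52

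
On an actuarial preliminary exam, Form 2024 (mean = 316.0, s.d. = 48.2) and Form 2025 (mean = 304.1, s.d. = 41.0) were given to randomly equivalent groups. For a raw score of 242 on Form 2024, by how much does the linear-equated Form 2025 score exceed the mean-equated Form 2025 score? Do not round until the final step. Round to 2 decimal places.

11.05

Mean-equated: 242 + (304.1 − 316.0) = 230.10
Linear-equated: (41.0/48.2)(242 − 316.0) + 304.1 = 241.154
Difference = 241.154 − 230.10 = 11.05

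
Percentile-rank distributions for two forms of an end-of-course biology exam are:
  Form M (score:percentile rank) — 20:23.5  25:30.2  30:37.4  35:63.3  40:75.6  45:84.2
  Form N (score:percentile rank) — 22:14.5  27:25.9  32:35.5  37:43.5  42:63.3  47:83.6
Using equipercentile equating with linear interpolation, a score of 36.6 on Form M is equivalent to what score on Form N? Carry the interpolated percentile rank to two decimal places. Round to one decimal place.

PR of 36.6 on Form M: 63.3 + (36.6 − 35)/(40 − 35) × (75.6 − 63.3) = 67.24
On Form N, PR 67.24 falls between score 42 (PR 63.3) and 47 (PR 83.6).
Interpolate: 42 + (67.24 − 63.3)/(83.6 − 63.3) × (47 − 42) = 43.0

43.0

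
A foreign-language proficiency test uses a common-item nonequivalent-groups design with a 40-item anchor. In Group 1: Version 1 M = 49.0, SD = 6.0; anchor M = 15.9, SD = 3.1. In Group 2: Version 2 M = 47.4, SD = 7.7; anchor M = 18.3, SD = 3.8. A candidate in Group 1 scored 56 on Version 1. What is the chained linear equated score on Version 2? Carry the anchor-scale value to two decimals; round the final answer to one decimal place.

49.9

Version 1 → anchor (Group 1): v = (3.1/6.0)(56 − 49.0) + 15.9 = 19.52
anchor → Version 2 (Group 2): y = (7.7/3.8)(19.52 − 18.3) + 47.4 = 49.9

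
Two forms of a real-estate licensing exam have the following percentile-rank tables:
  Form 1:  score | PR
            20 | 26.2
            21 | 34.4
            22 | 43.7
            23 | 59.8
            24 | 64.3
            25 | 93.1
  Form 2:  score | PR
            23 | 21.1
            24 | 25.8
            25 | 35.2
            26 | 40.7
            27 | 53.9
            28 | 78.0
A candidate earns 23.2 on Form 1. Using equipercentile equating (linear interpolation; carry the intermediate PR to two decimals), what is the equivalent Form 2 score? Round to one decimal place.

27.3

PR of 23.2 on Form 1: 59.8 + (23.2 − 23)/(24 − 23) × (64.3 − 59.8) = 60.70
On Form 2, PR 60.70 falls between score 27 (PR 53.9) and 28 (PR 78.0).
Interpolate: 27 + (60.70 − 53.9)/(78.0 − 53.9) × (28 − 27) = 27.3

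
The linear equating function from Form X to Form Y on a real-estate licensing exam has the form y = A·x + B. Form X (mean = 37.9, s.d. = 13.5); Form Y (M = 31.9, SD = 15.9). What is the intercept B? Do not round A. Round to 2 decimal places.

A = SD_Y / SD_X = 15.9 / 13.5 = 1.177778
B = M_Y − A·M_X = 31.9 − 1.177778 × 37.9 = -12.74

-12.74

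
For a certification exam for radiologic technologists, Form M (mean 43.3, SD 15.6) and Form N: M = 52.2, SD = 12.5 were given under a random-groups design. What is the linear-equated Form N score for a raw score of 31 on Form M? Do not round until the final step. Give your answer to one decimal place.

Linear equating: y = (SD_Y/SD_X)(x − M_X) + M_Y
y = (12.5/15.6)(31 − 43.3) + 52.2
y = 0.801282 × -12.3 + 52.2 = -9.8558 + 52.2 = 42.3

42.3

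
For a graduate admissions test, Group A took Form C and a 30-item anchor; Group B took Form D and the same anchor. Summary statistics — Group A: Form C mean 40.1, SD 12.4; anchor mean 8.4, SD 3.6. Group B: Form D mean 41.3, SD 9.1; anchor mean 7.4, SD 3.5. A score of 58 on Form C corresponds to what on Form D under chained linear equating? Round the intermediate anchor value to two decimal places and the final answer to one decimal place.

57.4

Form C → anchor (Group A): v = (3.6/12.4)(58 − 40.1) + 8.4 = 13.60
anchor → Form D (Group B): y = (9.1/3.5)(13.60 − 7.4) + 41.3 = 57.4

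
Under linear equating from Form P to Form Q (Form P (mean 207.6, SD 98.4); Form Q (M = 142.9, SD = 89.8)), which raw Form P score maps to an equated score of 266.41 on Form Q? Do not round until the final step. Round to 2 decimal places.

Invert y = (SD_Y/SD_X)(x − M_X) + M_Y:
x = (SD_X/SD_Y)(y − M_Y) + M_X = (98.4/89.8)(266.41 − 142.9) + 207.6
x = 1.095768 × 123.510 + 207.6 = 342.94

342.94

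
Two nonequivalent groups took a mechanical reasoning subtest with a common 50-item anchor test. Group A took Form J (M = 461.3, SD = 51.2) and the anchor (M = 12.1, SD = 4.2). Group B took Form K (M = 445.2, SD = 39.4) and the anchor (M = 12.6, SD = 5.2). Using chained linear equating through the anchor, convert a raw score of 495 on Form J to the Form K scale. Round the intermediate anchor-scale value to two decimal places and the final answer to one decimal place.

462.3

Form J → anchor (Group A): v = (4.2/51.2)(495 − 461.3) + 12.1 = 14.86
anchor → Form K (Group B): y = (39.4/5.2)(14.86 − 12.6) + 445.2 = 462.3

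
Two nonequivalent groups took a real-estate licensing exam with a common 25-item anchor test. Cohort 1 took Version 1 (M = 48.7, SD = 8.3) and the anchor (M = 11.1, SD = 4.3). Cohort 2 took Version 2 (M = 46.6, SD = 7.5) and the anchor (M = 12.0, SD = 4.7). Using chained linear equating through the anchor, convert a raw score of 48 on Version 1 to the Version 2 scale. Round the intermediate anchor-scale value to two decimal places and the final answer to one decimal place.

Version 1 → anchor (Cohort 1): v = (4.3/8.3)(48 − 48.7) + 11.1 = 10.74
anchor → Version 2 (Cohort 2): y = (7.5/4.7)(10.74 − 12.0) + 46.6 = 44.6

44.6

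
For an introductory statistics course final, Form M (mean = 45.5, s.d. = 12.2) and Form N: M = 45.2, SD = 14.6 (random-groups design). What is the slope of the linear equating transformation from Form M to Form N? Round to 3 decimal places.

1.197

A = SD_Y / SD_X = 14.6 / 12.2 = 1.197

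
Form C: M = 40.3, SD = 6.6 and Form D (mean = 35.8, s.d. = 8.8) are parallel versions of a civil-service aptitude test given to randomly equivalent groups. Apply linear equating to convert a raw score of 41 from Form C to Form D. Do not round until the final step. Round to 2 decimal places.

36.73

Linear equating: y = (SD_Y/SD_X)(x − M_X) + M_Y
y = (8.8/6.6)(41 − 40.3) + 35.8
y = 1.333333 × 0.7 + 35.8 = 0.9333 + 35.8 = 36.73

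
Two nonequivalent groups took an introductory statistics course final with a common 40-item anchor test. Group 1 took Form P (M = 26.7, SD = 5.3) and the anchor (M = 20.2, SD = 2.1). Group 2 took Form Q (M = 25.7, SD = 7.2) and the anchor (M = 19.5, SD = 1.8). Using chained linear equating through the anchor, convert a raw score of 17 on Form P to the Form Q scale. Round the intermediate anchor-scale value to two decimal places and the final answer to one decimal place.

13.1

Form P → anchor (Group 1): v = (2.1/5.3)(17 − 26.7) + 20.2 = 16.36
anchor → Form Q (Group 2): y = (7.2/1.8)(16.36 − 19.5) + 25.7 = 13.1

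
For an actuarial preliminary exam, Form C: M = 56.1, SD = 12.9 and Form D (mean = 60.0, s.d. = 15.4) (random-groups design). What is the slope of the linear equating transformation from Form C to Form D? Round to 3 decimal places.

1.194

A = SD_Y / SD_X = 15.4 / 12.9 = 1.194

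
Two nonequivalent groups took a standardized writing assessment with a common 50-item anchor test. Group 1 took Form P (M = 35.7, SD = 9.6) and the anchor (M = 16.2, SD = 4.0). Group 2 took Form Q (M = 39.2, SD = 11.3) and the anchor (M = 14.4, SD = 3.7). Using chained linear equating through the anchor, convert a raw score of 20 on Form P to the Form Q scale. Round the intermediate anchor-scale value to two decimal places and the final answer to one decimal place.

Form P → anchor (Group 1): v = (4.0/9.6)(20 − 35.7) + 16.2 = 9.66
anchor → Form Q (Group 2): y = (11.3/3.7)(9.66 − 14.4) + 39.2 = 24.7

24.7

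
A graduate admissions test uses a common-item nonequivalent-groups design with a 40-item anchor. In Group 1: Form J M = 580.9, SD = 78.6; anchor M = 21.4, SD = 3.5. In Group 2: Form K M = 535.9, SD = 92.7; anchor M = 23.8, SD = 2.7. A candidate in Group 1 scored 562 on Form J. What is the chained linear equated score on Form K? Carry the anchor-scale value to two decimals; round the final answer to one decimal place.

424.7

Form J → anchor (Group 1): v = (3.5/78.6)(562 − 580.9) + 21.4 = 20.56
anchor → Form K (Group 2): y = (92.7/2.7)(20.56 − 23.8) + 535.9 = 424.7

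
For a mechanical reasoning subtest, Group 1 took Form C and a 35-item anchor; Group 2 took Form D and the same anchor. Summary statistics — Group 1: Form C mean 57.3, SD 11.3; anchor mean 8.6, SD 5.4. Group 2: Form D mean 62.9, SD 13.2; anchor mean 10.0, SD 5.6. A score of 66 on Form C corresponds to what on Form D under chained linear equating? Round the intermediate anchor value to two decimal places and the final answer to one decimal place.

69.4

Form C → anchor (Group 1): v = (5.4/11.3)(66 − 57.3) + 8.6 = 12.76
anchor → Form D (Group 2): y = (13.2/5.6)(12.76 − 10.0) + 62.9 = 69.4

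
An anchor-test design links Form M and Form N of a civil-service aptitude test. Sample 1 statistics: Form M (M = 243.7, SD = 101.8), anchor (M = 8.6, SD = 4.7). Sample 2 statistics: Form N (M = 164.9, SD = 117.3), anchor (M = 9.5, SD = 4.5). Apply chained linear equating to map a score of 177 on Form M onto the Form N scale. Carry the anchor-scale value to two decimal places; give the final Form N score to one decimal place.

Form M → anchor (Sample 1): v = (4.7/101.8)(177 − 243.7) + 8.6 = 5.52
anchor → Form N (Sample 2): y = (117.3/4.5)(5.52 − 9.5) + 164.9 = 61.2

61.2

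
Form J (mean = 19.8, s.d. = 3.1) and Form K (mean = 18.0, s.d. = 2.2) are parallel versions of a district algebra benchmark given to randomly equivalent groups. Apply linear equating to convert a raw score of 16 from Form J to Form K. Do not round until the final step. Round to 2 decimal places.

15.30

Linear equating: y = (SD_Y/SD_X)(x − M_X) + M_Y
y = (2.2/3.1)(16 − 19.8) + 18.0
y = 0.709677 × -3.8 + 18.0 = -2.6968 + 18.0 = 15.30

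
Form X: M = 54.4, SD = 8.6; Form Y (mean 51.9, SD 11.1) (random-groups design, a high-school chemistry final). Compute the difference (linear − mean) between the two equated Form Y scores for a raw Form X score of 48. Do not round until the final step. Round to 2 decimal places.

-1.86

Mean-equated: 48 + (51.9 − 54.4) = 45.50
Linear-equated: (11.1/8.6)(48 − 54.4) + 51.9 = 43.640
Difference = 43.640 − 45.50 = -1.86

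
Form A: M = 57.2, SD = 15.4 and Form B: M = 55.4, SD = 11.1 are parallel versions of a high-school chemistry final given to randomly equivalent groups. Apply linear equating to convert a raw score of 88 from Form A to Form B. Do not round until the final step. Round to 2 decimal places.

Linear equating: y = (SD_Y/SD_X)(x − M_X) + M_Y
y = (11.1/15.4)(88 − 57.2) + 55.4
y = 0.720779 × 30.8 + 55.4 = 22.2000 + 55.4 = 77.60

77.60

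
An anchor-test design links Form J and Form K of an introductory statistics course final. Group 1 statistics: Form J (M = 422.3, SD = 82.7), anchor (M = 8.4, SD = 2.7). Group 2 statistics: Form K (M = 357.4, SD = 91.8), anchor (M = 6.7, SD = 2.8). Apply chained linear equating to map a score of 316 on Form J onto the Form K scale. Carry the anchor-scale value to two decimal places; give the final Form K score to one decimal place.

Form J → anchor (Group 1): v = (2.7/82.7)(316 − 422.3) + 8.4 = 4.93
anchor → Form K (Group 2): y = (91.8/2.8)(4.93 − 6.7) + 357.4 = 299.4

299.4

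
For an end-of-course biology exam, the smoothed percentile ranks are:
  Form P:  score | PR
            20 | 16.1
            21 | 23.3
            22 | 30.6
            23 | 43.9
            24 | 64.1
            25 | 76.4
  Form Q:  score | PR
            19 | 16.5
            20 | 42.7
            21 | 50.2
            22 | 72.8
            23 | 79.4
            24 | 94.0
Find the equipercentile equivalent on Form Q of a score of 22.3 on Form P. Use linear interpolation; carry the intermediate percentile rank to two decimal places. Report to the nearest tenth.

19.7

PR of 22.3 on Form P: 30.6 + (22.3 − 22)/(23 − 22) × (43.9 − 30.6) = 34.59
On Form Q, PR 34.59 falls between score 19 (PR 16.5) and 20 (PR 42.7).
Interpolate: 19 + (34.59 − 16.5)/(42.7 − 16.5) × (20 − 19) = 19.7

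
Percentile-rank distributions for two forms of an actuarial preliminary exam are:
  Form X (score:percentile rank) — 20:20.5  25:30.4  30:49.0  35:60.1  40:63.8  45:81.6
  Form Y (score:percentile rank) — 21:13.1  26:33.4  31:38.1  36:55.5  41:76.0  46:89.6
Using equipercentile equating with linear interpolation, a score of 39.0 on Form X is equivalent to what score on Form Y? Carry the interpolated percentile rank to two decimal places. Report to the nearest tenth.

37.8

PR of 39.0 on Form X: 60.1 + (39.0 − 35)/(40 − 35) × (63.8 − 60.1) = 63.06
On Form Y, PR 63.06 falls between score 36 (PR 55.5) and 41 (PR 76.0).
Interpolate: 36 + (63.06 − 55.5)/(76.0 − 55.5) × (41 − 36) = 37.8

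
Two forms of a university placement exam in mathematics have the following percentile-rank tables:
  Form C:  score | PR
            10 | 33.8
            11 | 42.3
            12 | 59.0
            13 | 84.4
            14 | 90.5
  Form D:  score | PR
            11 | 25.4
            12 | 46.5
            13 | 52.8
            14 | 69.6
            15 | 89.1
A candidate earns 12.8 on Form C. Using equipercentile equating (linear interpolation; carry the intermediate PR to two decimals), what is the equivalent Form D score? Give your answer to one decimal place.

14.5

PR of 12.8 on Form C: 59.0 + (12.8 − 12)/(13 − 12) × (84.4 − 59.0) = 79.32
On Form D, PR 79.32 falls between score 14 (PR 69.6) and 15 (PR 89.1).
Interpolate: 14 + (79.32 − 69.6)/(89.1 − 69.6) × (15 − 14) = 14.5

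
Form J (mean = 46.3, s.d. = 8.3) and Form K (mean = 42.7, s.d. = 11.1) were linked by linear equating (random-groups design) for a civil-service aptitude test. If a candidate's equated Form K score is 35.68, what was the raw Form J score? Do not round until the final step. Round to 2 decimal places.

Invert y = (SD_Y/SD_X)(x − M_X) + M_Y:
x = (SD_X/SD_Y)(y − M_Y) + M_X = (8.3/11.1)(35.68 − 42.7) + 46.3
x = 0.747748 × -7.020 + 46.3 = 41.05

41.05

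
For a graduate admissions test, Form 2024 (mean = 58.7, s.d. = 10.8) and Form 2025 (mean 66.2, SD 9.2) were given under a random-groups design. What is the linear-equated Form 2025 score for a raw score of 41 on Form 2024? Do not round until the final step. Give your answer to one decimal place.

51.1

Linear equating: y = (SD_Y/SD_X)(x − M_X) + M_Y
y = (9.2/10.8)(41 − 58.7) + 66.2
y = 0.851852 × -17.7 + 66.2 = -15.0778 + 66.2 = 51.1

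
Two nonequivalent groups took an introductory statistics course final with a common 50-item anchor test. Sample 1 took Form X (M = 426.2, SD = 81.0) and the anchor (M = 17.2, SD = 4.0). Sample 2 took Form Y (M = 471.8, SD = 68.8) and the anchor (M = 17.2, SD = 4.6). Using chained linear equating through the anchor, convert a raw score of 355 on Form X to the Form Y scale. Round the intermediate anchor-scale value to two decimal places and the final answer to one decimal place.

419.2

Form X → anchor (Sample 1): v = (4.0/81.0)(355 − 426.2) + 17.2 = 13.68
anchor → Form Y (Sample 2): y = (68.8/4.6)(13.68 − 17.2) + 471.8 = 419.2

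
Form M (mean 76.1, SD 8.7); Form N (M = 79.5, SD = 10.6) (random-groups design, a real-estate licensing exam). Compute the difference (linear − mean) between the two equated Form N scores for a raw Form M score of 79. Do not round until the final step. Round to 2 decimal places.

0.63

Mean-equated: 79 + (79.5 − 76.1) = 82.40
Linear-equated: (10.6/8.7)(79 − 76.1) + 79.5 = 83.033
Difference = 83.033 − 82.40 = 0.63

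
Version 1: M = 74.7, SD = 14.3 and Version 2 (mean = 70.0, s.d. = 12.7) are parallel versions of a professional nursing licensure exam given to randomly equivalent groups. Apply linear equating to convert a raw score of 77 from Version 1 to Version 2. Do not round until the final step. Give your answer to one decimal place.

72.0

Linear equating: y = (SD_Y/SD_X)(x − M_X) + M_Y
y = (12.7/14.3)(77 − 74.7) + 70.0
y = 0.888112 × 2.3 + 70.0 = 2.0427 + 70.0 = 72.0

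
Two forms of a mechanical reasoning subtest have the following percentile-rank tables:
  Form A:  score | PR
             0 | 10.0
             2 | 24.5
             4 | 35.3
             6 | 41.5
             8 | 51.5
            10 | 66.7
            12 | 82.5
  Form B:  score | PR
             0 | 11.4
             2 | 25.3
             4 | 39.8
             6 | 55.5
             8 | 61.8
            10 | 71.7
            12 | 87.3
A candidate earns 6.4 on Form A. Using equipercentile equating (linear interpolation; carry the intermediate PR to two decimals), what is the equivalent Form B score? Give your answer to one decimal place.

PR of 6.4 on Form A: 41.5 + (6.4 − 6)/(8 − 6) × (51.5 − 41.5) = 43.50
On Form B, PR 43.50 falls between score 4 (PR 39.8) and 6 (PR 55.5).
Interpolate: 4 + (43.50 − 39.8)/(55.5 − 39.8) × (6 − 4) = 4.5

4.5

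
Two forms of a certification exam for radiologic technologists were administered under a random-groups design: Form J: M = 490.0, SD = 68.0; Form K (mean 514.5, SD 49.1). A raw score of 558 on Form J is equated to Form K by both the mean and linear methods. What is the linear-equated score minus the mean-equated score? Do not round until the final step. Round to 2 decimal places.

-18.90

Mean-equated: 558 + (514.5 − 490.0) = 582.50
Linear-equated: (49.1/68.0)(558 − 490.0) + 514.5 = 563.600
Difference = 563.600 − 582.50 = -18.90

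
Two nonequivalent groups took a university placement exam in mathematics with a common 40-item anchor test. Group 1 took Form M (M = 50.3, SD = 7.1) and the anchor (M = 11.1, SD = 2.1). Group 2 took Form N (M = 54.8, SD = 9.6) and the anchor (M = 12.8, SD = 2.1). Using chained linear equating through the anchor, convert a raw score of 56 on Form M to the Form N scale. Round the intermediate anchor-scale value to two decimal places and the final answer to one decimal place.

54.8

Form M → anchor (Group 1): v = (2.1/7.1)(56 − 50.3) + 11.1 = 12.79
anchor → Form N (Group 2): y = (9.6/2.1)(12.79 − 12.8) + 54.8 = 54.8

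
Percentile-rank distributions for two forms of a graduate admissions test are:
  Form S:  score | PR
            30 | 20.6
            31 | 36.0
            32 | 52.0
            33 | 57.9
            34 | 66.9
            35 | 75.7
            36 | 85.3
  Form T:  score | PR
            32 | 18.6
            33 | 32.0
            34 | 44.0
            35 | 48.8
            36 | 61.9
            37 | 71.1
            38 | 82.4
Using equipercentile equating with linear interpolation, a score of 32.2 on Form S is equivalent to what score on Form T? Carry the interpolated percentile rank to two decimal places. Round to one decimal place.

PR of 32.2 on Form S: 52.0 + (32.2 − 32)/(33 − 32) × (57.9 − 52.0) = 53.18
On Form T, PR 53.18 falls between score 35 (PR 48.8) and 36 (PR 61.9).
Interpolate: 35 + (53.18 − 48.8)/(61.9 − 48.8) × (36 − 35) = 35.3

35.3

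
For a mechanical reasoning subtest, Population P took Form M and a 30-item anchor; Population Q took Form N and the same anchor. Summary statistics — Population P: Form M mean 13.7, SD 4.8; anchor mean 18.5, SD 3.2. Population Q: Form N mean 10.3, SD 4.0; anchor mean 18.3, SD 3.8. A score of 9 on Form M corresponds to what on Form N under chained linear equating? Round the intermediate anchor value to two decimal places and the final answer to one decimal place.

Form M → anchor (Population P): v = (3.2/4.8)(9 − 13.7) + 18.5 = 15.37
anchor → Form N (Population Q): y = (4.0/3.8)(15.37 − 18.3) + 10.3 = 7.2

7.2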